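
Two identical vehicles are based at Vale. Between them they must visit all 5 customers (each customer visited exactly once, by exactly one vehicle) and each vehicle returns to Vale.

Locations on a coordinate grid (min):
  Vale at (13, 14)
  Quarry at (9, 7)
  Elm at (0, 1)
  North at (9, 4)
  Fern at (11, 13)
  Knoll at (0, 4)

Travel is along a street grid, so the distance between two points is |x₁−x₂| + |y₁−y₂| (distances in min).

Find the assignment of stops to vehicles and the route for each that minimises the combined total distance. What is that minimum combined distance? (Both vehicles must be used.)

Minimum combined distance: 58 min.

Check every non-empty split of the stops between the two vehicles; for each half take its own optimal tour:
  {Quarry} + {Elm, North, Fern, Knoll}: 22 + 52 = 74
  {Elm} + {Quarry, North, Fern, Knoll}: 52 + 46 = 98
  {Quarry, Elm} + {North, Fern, Knoll}: 52 + 46 = 98
  {North} + {Quarry, Elm, Fern, Knoll}: 28 + 52 = 80
  {Quarry, North} + {Elm, Fern, Knoll}: 28 + 52 = 80
  {Elm, North} + {Quarry, Fern, Knoll}: 52 + 46 = 98
  … (15 splits in total)
  {Fern} + {Quarry, Elm, North, Knoll}: 6 + 52 = 58  ← best
Best: vehicle 1 Vale → Fern → Vale = 6; vehicle 2 Vale → Quarry → Elm → Knoll → North → Vale = 52; combined 58.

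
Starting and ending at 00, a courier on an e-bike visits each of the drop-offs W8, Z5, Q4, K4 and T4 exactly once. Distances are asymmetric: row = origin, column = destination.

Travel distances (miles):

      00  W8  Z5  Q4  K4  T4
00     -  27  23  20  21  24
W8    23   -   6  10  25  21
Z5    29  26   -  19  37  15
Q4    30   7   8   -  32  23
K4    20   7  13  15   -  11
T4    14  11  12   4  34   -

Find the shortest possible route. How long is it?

Minimum total distance: 75 miles.

00-W8-Z5-Q4-K4-T4-00: 27+6+19+32+11+14 = 109
00-W8-Z5-Q4-T4-K4-00: 27+6+19+23+34+20 = 129
00-W8-Z5-K4-Q4-T4-00: 27+6+37+15+23+14 = 122
00-W8-Z5-K4-T4-Q4-00: 27+6+37+11+4+30 = 115
00-W8-Z5-T4-Q4-K4-00: 27+6+15+4+32+20 = 104
00-W8-Z5-T4-K4-Q4-00: 27+6+15+34+15+30 = 127
00-W8-Q4-Z5-K4-T4-00: 27+10+8+37+11+14 = 107
00-W8-Q4-Z5-T4-K4-00: 27+10+8+15+34+20 = 114
00-W8-Q4-K4-Z5-T4-00: 27+10+32+13+15+14 = 111
00-W8-Q4-K4-T4-Z5-00: 27+10+32+11+12+29 = 121
00-W8-Q4-T4-Z5-K4-00: 27+10+23+12+37+20 = 129
00-W8-Q4-T4-K4-Z5-00: 27+10+23+34+13+29 = 136
00-W8-K4-Z5-Q4-T4-00: 27+25+13+19+23+14 = 121
00-W8-K4-Z5-T4-Q4-00: 27+25+13+15+4+30 = 114
… (106 more)
00-K4-W8-Q4-Z5-T4-00: 21+7+10+8+15+14 = 75  ← best
The minimum is 75.
One optimal route: 00 → K4 → W8 → Q4 → Z5 → T4 → 00.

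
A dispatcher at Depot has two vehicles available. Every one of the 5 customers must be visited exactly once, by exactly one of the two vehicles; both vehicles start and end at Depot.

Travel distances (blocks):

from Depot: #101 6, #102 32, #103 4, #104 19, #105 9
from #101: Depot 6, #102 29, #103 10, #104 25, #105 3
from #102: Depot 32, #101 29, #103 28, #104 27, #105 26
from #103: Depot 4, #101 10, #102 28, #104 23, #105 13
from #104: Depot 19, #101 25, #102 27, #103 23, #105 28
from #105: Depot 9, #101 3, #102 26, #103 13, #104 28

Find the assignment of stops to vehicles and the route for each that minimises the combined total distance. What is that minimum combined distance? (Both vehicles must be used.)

Minimum combined distance: 89 blocks.

There are 2^4 − 1 = 15 ways to divide the 5 stops into two non-empty groups. For each, the best each vehicle can do is its own shortest tour through its group:
  {#101} + {#102, #103, #104, #105}: 12 + 89 = 101
  {#102} + {#101, #103, #104, #105}: 64 + 64 = 128
  {#101, #102} + {#103, #104, #105}: 67 + 64 = 131
  {#103} + {#101, #102, #104, #105}: 8 + 81 = 89
  {#101, #103} + {#102, #104, #105}: 20 + 81 = 101
  {#102, #103} + {#101, #104, #105}: 64 + 56 = 120
  … (15 splits in total)
Best: vehicle 1 Depot → #103 → Depot = 8; vehicle 2 Depot → #101 → #105 → #102 → #104 → Depot = 81; combined 89.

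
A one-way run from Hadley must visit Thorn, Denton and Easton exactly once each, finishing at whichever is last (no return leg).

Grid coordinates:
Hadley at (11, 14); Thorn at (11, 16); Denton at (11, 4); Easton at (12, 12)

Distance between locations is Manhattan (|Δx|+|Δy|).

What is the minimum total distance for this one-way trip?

Minimum one-way distance = 16.

There are 3! = 6 possible orderings.
Hadley→Thorn→Denton→Easton: 2+12+9 = 23
Hadley→Thorn→Easton→Denton: 2+5+9 = 16
Hadley→Denton→Thorn→Easton: 10+12+5 = 27
Hadley→Denton→Easton→Thorn: 10+9+5 = 24
Hadley→Easton→Thorn→Denton: 3+5+12 = 20
Hadley→Easton→Denton→Thorn: 3+9+12 = 24
The minimum is 16.
One shortest path: Hadley → Thorn → Easton → Denton.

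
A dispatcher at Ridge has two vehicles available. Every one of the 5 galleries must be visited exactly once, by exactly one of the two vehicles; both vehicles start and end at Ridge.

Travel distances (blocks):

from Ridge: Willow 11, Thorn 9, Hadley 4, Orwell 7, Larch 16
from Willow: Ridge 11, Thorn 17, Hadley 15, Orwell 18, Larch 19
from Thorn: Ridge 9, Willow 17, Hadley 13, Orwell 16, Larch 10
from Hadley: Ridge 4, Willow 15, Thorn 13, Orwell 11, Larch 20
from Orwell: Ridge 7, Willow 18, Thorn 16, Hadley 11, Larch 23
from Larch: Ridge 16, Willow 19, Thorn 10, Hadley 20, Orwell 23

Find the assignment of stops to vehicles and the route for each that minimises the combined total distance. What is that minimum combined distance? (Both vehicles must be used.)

Minimum combined distance: 71 blocks.

Try each way of splitting the stops between the two vehicles (each non-empty) and, for each split, find the best tour for each vehicle:
  {Willow} + {Thorn, Hadley, Orwell, Larch}: 22 + 57 = 79
  {Thorn} + {Willow, Hadley, Orwell, Larch}: 18 + 68 = 86
  {Willow, Thorn} + {Hadley, Orwell, Larch}: 37 + 54 = 91
  {Hadley} + {Willow, Thorn, Orwell, Larch}: 8 + 63 = 71
  {Willow, Hadley} + {Thorn, Orwell, Larch}: 30 + 49 = 79
  {Thorn, Hadley} + {Willow, Orwell, Larch}: 26 + 60 = 86
  … (15 splits in total)
Best: vehicle 1 Ridge → Hadley → Ridge = 8; vehicle 2 Ridge → Willow → Larch → Thorn → Orwell → Ridge = 63; combined 71.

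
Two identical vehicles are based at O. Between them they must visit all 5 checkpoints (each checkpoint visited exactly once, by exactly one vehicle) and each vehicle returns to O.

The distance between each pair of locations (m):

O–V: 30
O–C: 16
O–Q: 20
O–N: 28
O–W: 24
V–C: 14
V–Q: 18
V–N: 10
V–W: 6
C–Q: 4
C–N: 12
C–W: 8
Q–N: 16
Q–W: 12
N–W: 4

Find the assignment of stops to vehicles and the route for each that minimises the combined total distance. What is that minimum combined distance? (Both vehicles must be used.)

Minimum combined distance: 108 m.

Check every non-empty split of the stops between the two vehicles; for each half take its own optimal tour:
  {V} + {C, Q, N, W}: 60 + 64 = 124
  {C} + {V, Q, N, W}: 32 + 76 = 108
  {V, C} + {Q, N, W}: 60 + 64 = 124
  {Q} + {V, C, N, W}: 40 + 68 = 108
  {V, Q} + {C, N, W}: 68 + 56 = 124
  {C, Q} + {V, N, W}: 40 + 68 = 108
  … (15 splits in total)
Best: vehicle 1 O → C → O = 32; vehicle 2 O → V → N → W → Q → O = 76; combined 108.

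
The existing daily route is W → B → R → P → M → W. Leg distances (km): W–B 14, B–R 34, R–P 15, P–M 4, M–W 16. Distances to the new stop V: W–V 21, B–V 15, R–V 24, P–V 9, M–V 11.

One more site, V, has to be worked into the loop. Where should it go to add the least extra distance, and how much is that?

Adding 5 km by placing V on the B–R leg.

Insertion cost between consecutive stops i–j is d(i,V) + d(V,j) − d(i,j):
  between W and B: 21 + 15 − 14 = 22
  between B and R: 15 + 24 − 34 = 5
  between R and P: 24 + 9 − 15 = 18
  between P and M: 9 + 11 − 4 = 16
  between M and W: 11 + 21 − 16 = 16
Cheapest insertion is between B and R, adding 5.
New total = 83 + 5 = 88.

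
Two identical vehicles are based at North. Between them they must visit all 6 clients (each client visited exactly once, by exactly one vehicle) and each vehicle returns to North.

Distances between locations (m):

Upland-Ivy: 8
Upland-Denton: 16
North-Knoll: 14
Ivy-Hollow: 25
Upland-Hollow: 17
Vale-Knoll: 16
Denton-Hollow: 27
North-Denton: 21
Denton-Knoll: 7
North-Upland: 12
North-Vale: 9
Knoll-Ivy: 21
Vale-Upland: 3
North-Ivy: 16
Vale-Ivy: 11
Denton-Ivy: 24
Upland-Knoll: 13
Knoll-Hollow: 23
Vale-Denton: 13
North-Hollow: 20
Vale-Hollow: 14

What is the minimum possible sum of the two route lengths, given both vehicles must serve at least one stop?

There are 2^5 − 1 = 31 ways to divide the 6 stops into two non-empty groups. For each, the best each vehicle can do is its own shortest tour through its group:
  {Vale} + {Upland, Denton, Knoll, Ivy, Hollow}: 18 + 89 = 107
  {Upland} + {Vale, Denton, Knoll, Ivy, Hollow}: 24 + 89 = 113
  {Vale, Upland} + {Denton, Knoll, Ivy, Hollow}: 24 + 89 = 113
  {Denton} + {Vale, Upland, Knoll, Ivy, Hollow}: 42 + 78 = 120
  {Vale, Denton} + {Upland, Knoll, Ivy, Hollow}: 43 + 78 = 121
  {Upland, Denton} + {Vale, Knoll, Ivy, Hollow}: 49 + 78 = 127
  … (31 splits in total)
  {Vale, Upland, Denton, Knoll, Ivy} + {Hollow}: 61 + 40 = 101  ← best
Best: vehicle 1 North → Knoll → Denton → Vale → Upland → Ivy → North = 61; vehicle 2 North → Hollow → North = 40; combined 101.

Minimum combined distance: 101 m.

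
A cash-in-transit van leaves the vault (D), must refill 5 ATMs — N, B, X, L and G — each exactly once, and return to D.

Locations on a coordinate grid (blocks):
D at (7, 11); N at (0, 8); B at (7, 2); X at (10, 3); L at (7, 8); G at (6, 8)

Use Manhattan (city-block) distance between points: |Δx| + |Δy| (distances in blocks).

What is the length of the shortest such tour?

38 blocks — the shortest possible round trip.

D - N - B - X - L - G - D: 10+13+4+8+1+4 = 40
D - N - B - X - G - L - D: 10+13+4+9+1+3 = 40
D - N - B - L - X - G - D: 10+13+6+8+9+4 = 50
D - N - B - L - G - X - D: 10+13+6+1+9+11 = 50
D - N - B - G - X - L - D: 10+13+7+9+8+3 = 50
D - N - B - G - L - X - D: 10+13+7+1+8+11 = 50
D - N - X - B - L - G - D: 10+15+4+6+1+4 = 40
D - N - X - B - G - L - D: 10+15+4+7+1+3 = 40
D - N - X - L - B - G - D: 10+15+8+6+7+4 = 50
D - N - X - L - G - B - D: 10+15+8+1+7+9 = 50
D - N - X - G - B - L - D: 10+15+9+7+6+3 = 50
D - N - X - G - L - B - D: 10+15+9+1+6+9 = 50
D - N - L - B - X - G - D: 10+7+6+4+9+4 = 40
D - N - L - B - G - X - D: 10+7+6+7+9+11 = 50
… (46 more)
D - N - G - B - X - L - D: 10+6+7+4+8+3 = 38  ← best
The minimum is 38.
One optimal route: D → N → G → B → X → L → D (or its reverse).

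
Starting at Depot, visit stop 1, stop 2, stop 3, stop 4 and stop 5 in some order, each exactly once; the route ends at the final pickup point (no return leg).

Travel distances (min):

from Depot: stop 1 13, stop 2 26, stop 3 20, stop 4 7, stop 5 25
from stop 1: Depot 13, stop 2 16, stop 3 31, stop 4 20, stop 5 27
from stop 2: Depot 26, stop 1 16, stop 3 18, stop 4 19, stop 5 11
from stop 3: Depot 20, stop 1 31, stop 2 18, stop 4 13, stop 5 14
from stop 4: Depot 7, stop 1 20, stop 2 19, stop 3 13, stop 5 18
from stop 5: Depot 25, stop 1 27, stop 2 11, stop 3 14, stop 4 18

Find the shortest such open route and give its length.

Minimum one-way distance = 61 min.

There are 5! = 120 possible orderings.
Depot→stop 1→stop 2→stop 3→stop 4→stop 5: 13+16+18+13+18 = 78
Depot→stop 1→stop 2→stop 3→stop 5→stop 4: 13+16+18+14+18 = 79
Depot→stop 1→stop 2→stop 4→stop 3→stop 5: 13+16+19+13+14 = 75
Depot→stop 1→stop 2→stop 4→stop 5→stop 3: 13+16+19+18+14 = 80
Depot→stop 1→stop 2→stop 5→stop 3→stop 4: 13+16+11+14+13 = 67
Depot→stop 1→stop 2→stop 5→stop 4→stop 3: 13+16+11+18+13 = 71
Depot→stop 1→stop 3→stop 2→stop 4→stop 5: 13+31+18+19+18 = 99
Depot→stop 1→stop 3→stop 2→stop 5→stop 4: 13+31+18+11+18 = 91
Depot→stop 1→stop 3→stop 4→stop 2→stop 5: 13+31+13+19+11 = 87
Depot→stop 1→stop 3→stop 4→stop 5→stop 2: 13+31+13+18+11 = 86
Depot→stop 1→stop 3→stop 5→stop 2→stop 4: 13+31+14+11+19 = 88
Depot→stop 1→stop 3→stop 5→stop 4→stop 2: 13+31+14+18+19 = 95
Depot→stop 1→stop 4→stop 2→stop 3→stop 5: 13+20+19+18+14 = 84
Depot→stop 1→stop 4→stop 2→stop 5→stop 3: 13+20+19+11+14 = 77
… (106 more)
Depot→stop 4→stop 3→stop 5→stop 2→stop 1: 7+13+14+11+16 = 61  ← best
The minimum is 61.
One shortest path: Depot → stop 4 → stop 3 → stop 5 → stop 2 → stop 1.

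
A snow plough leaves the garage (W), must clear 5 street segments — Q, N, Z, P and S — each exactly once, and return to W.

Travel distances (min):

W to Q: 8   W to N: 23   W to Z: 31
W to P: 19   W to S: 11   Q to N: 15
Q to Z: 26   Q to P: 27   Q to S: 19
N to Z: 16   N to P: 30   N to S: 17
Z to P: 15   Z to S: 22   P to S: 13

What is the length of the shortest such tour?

W → Q → N → Z → P → S → W: 8+15+16+15+13+11 = 78
W → Q → N → Z → S → P → W: 8+15+16+22+13+19 = 93
W → Q → N → P → Z → S → W: 8+15+30+15+22+11 = 101
W → Q → N → P → S → Z → W: 8+15+30+13+22+31 = 119
W → Q → N → S → Z → P → W: 8+15+17+22+15+19 = 96
W → Q → N → S → P → Z → W: 8+15+17+13+15+31 = 99
W → Q → Z → N → P → S → W: 8+26+16+30+13+11 = 104
W → Q → Z → N → S → P → W: 8+26+16+17+13+19 = 99
W → Q → Z → P → N → S → W: 8+26+15+30+17+11 = 107
W → Q → Z → P → S → N → W: 8+26+15+13+17+23 = 102
W → Q → Z → S → N → P → W: 8+26+22+17+30+19 = 122
W → Q → Z → S → P → N → W: 8+26+22+13+30+23 = 122
W → Q → P → N → Z → S → W: 8+27+30+16+22+11 = 114
W → Q → P → N → S → Z → W: 8+27+30+17+22+31 = 135
… (46 more)
The minimum is 78.
One optimal route: W → Q → N → Z → P → S → W (or its reverse).

Minimum total distance: 78 min.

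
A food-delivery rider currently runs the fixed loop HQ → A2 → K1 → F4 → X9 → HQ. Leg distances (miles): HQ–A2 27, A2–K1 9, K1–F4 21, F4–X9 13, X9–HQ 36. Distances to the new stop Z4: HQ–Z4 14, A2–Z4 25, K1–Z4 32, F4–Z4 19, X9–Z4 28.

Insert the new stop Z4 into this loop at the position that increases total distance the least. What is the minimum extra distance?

Insertion cost between consecutive stops i–j is d(i,Z4) + d(Z4,j) − d(i,j):
  between HQ and A2: 14 + 25 − 27 = 12
  between A2 and K1: 25 + 32 − 9 = 48
  between K1 and F4: 32 + 19 − 21 = 30
  between F4 and X9: 19 + 28 − 13 = 34
  between X9 and HQ: 28 + 14 − 36 = 6
Cheapest insertion is between X9 and HQ, adding 6.
New total = 106 + 6 = 112.

Adding 6 miles by placing Z4 on the X9–HQ leg.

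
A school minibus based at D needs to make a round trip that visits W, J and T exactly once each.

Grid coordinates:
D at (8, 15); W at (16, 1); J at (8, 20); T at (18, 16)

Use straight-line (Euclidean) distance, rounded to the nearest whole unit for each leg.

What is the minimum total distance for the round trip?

47 — the shortest possible round trip.

There are 3 distinct closed tours to check (reversals are equivalent).
D → W → J → T → D: 16+21+11+10 = 58
D → W → T → J → D: 16+15+11+5 = 47
D → J → W → T → D: 5+21+15+10 = 51
The minimum is 47.
One optimal route: D → W → T → J → D (or its reverse).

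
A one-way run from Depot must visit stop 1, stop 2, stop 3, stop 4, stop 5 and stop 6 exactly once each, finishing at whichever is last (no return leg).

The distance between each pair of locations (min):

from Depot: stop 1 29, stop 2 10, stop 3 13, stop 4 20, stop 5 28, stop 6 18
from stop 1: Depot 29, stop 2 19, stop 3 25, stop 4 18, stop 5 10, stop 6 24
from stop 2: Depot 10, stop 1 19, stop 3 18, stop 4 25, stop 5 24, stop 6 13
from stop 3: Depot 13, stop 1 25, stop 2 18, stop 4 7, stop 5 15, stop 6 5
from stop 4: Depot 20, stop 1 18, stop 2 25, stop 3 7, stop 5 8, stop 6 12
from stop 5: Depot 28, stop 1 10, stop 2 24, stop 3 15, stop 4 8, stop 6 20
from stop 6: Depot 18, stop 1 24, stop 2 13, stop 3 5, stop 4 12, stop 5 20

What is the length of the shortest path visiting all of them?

Minimum one-way distance = 53 min.

There are 6! = 720 possible orderings.
Depot→stop 1→stop 2→stop 3→stop 4→stop 5→stop 6: 29+19+18+7+8+20 = 101
Depot→stop 1→stop 2→stop 3→stop 4→stop 6→stop 5: 29+19+18+7+12+20 = 105
Depot→stop 1→stop 2→stop 3→stop 5→stop 4→stop 6: 29+19+18+15+8+12 = 101
Depot→stop 1→stop 2→stop 3→stop 5→stop 6→stop 4: 29+19+18+15+20+12 = 113
Depot→stop 1→stop 2→stop 3→stop 6→stop 4→stop 5: 29+19+18+5+12+8 = 91
Depot→stop 1→stop 2→stop 3→stop 6→stop 5→stop 4: 29+19+18+5+20+8 = 99
Depot→stop 1→stop 2→stop 4→stop 3→stop 5→stop 6: 29+19+25+7+15+20 = 115
Depot→stop 1→stop 2→stop 4→stop 3→stop 6→stop 5: 29+19+25+7+5+20 = 105
… (712 more)
Depot→stop 2→stop 6→stop 3→stop 4→stop 5→stop 1: 10+13+5+7+8+10 = 53  ← best
The minimum is 53.
One shortest path: Depot → stop 2 → stop 6 → stop 3 → stop 4 → stop 5 → stop 1.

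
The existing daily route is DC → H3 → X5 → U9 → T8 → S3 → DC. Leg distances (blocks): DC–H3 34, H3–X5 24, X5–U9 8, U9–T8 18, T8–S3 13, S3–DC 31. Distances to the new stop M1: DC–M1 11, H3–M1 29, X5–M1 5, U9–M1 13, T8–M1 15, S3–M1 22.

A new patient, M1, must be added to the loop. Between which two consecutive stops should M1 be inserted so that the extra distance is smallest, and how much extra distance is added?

Insertion cost between consecutive stops i–j is d(i,M1) + d(M1,j) − d(i,j):
  between DC and H3: 11 + 29 − 34 = 6
  between H3 and X5: 29 + 5 − 24 = 10
  between X5 and U9: 5 + 13 − 8 = 10
  between U9 and T8: 13 + 15 − 18 = 10
  between T8 and S3: 15 + 22 − 13 = 24
  between S3 and DC: 22 + 11 − 31 = 2
Cheapest insertion is between S3 and DC, adding 2.
New total = 128 + 2 = 130.

Adding 2 blocks by placing M1 on the S3–DC leg.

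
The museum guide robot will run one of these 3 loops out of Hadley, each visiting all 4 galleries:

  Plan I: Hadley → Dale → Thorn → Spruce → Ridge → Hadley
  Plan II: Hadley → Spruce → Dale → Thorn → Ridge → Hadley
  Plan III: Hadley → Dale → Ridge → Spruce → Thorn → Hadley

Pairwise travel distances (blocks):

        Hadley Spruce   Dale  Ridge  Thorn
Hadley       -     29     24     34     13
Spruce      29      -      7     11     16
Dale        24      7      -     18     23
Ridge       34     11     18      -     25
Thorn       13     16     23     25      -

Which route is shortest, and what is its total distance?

Shortest is Plan III, total 82 blocks.

Plan I: 24 + 23 + 16 + 11 + 34 = 108
Plan II: 29 + 7 + 23 + 25 + 34 = 118
Plan III: 24 + 18 + 11 + 16 + 13 = 82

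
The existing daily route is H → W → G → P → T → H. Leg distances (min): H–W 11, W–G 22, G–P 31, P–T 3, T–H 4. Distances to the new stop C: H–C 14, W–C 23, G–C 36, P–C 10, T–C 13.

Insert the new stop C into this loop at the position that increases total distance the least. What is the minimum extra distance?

Adding 15 min by placing C on the G–P leg.

Insertion cost between consecutive stops i–j is d(i,C) + d(C,j) − d(i,j):
  between H and W: 14 + 23 − 11 = 26
  between W and G: 23 + 36 − 22 = 37
  between G and P: 36 + 10 − 31 = 15
  between P and T: 10 + 13 − 3 = 20
  between T and H: 13 + 14 − 4 = 23
Cheapest insertion is between G and P, adding 15.
New total = 71 + 15 = 86.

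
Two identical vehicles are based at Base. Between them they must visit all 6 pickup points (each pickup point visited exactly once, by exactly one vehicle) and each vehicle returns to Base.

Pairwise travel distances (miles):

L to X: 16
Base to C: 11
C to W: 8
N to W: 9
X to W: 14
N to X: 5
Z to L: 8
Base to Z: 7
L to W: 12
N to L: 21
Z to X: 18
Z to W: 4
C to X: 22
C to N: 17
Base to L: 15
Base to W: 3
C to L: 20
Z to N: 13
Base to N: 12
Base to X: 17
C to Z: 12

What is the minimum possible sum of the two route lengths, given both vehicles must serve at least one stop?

Check every non-empty split of the stops between the two vehicles; for each half take its own optimal tour:
  {C} + {Z, N, L, X, W}: 22 + 48 = 70
  {Z} + {C, N, L, X, W}: 14 + 64 = 78
  {C, Z} + {N, L, X, W}: 30 + 48 = 78
  {N} + {C, Z, L, X, W}: 24 + 64 = 88
  {C, N} + {Z, L, X, W}: 40 + 48 = 88
  {Z, N} + {C, L, X, W}: 32 + 64 = 96
  … (31 splits in total)
Best: vehicle 1 Base → C → Base = 22; vehicle 2 Base → Z → L → X → N → W → Base = 48; combined 70.

Minimum combined distance: 70 miles.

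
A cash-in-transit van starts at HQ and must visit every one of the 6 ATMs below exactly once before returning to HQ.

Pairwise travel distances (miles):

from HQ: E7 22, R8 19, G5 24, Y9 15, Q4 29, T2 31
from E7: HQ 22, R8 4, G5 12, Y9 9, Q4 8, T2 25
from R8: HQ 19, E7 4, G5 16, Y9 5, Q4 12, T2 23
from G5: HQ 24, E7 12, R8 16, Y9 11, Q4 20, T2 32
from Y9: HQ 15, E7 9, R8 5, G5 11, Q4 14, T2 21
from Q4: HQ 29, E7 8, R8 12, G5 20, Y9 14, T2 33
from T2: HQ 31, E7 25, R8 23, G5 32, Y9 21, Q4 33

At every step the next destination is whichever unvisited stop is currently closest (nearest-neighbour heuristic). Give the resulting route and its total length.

Total distance 115 miles via the nearest-neighbour route HQ → Y9 → R8 → E7 → Q4 → G5 → T2 → HQ.

HQ → [Y9:15 / R8:19 / E7:22 / G5:24 / Q4:29 / T2:31] → Y9 (15)
Y9 → [R8:5 / E7:9 / G5:11 / Q4:14 / T2:21] → R8 (5)
R8 → [E7:4 / Q4:12 / G5:16 / T2:23] → E7 (4)
E7 → [Q4:8 / G5:12 / T2:25] → Q4 (8)
Q4 → [G5:20 / T2:33] → G5 (20)
G5 → [T2:32] → T2 (32)
Return T2→HQ: 31.
Total = 15 + 5 + 4 + 8 + 20 + 32 + 31 = 115.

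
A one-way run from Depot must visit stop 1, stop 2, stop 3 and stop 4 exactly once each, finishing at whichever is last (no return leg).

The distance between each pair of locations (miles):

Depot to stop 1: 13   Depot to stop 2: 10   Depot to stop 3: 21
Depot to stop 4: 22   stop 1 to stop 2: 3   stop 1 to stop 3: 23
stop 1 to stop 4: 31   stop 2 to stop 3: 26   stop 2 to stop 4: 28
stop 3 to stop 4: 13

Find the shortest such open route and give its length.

There are 4! = 24 possible orderings.
Depot - stop 1 - stop 2 - stop 3 - stop 4: 13+3+26+13 = 55
Depot - stop 1 - stop 2 - stop 4 - stop 3: 13+3+28+13 = 57
Depot - stop 1 - stop 3 - stop 2 - stop 4: 13+23+26+28 = 90
Depot - stop 1 - stop 3 - stop 4 - stop 2: 13+23+13+28 = 77
Depot - stop 1 - stop 4 - stop 2 - stop 3: 13+31+28+26 = 98
Depot - stop 1 - stop 4 - stop 3 - stop 2: 13+31+13+26 = 83
Depot - stop 2 - stop 1 - stop 3 - stop 4: 10+3+23+13 = 49
Depot - stop 2 - stop 1 - stop 4 - stop 3: 10+3+31+13 = 57
Depot - stop 2 - stop 3 - stop 1 - stop 4: 10+26+23+31 = 90
Depot - stop 2 - stop 3 - stop 4 - stop 1: 10+26+13+31 = 80
Depot - stop 2 - stop 4 - stop 1 - stop 3: 10+28+31+23 = 92
Depot - stop 2 - stop 4 - stop 3 - stop 1: 10+28+13+23 = 74
Depot - stop 3 - stop 1 - stop 2 - stop 4: 21+23+3+28 = 75
Depot - stop 3 - stop 1 - stop 4 - stop 2: 21+23+31+28 = 103
… (10 more)
The minimum is 49.
One shortest path: Depot → stop 2 → stop 1 → stop 3 → stop 4.

Shortest open route: 49 miles.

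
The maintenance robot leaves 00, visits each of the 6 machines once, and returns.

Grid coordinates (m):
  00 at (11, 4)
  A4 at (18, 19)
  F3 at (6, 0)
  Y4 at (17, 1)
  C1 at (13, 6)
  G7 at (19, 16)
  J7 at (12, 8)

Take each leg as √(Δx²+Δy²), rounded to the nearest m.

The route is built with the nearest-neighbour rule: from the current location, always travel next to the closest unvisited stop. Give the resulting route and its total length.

00 → [C1:3 / J7:4 / F3:6 / Y4:7 / G7:14 / A4:17] → C1 (3)
C1 → [J7:2 / Y4:6 / F3:9 / G7:12 / A4:14] → J7 (2)
J7 → [Y4:9 / F3:10 / G7:11 / A4:13] → Y4 (9)
Y4 → [F3:11 / G7:15 / A4:18] → F3 (11)
F3 → [G7:21 / A4:22] → G7 (21)
G7 → [A4:3] → A4 (3)
Return A4→00: 17.
Total = 3 + 2 + 9 + 11 + 21 + 3 + 17 = 66.

66 m along 00 → C1 → J7 → Y4 → F3 → G7 → A4 → 00.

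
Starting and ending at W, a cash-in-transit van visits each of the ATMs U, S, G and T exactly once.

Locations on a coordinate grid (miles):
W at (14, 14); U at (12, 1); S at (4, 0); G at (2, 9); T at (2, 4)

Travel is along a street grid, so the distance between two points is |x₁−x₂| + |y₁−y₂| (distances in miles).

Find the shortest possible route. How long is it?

W → U → S → G → T → W: 15+9+11+5+22 = 62
W → U → S → T → G → W: 15+9+6+5+17 = 52
W → U → G → S → T → W: 15+18+11+6+22 = 72
W → U → G → T → S → W: 15+18+5+6+24 = 68
W → U → T → S → G → W: 15+13+6+11+17 = 62
W → U → T → G → S → W: 15+13+5+11+24 = 68
W → S → U → G → T → W: 24+9+18+5+22 = 78
W → S → U → T → G → W: 24+9+13+5+17 = 68
W → S → G → U → T → W: 24+11+18+13+22 = 88
W → S → T → U → G → W: 24+6+13+18+17 = 78
W → G → U → S → T → W: 17+18+9+6+22 = 72
W → G → S → U → T → W: 17+11+9+13+22 = 72
The minimum is 52.
One optimal route: W → U → S → T → G → W (or its reverse).

Shortest round trip = 52 miles.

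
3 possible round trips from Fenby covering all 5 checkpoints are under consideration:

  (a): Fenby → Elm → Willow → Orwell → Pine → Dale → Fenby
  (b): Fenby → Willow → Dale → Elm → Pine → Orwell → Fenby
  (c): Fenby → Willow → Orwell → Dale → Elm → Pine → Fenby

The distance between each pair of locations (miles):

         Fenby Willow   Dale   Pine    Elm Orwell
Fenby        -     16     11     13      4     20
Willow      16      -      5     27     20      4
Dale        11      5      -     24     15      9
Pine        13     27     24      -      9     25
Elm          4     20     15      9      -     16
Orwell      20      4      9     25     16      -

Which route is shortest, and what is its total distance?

(a): 4 + 20 + 4 + 25 + 24 + 11 = 88
(b): 16 + 5 + 15 + 9 + 25 + 20 = 90
(c): 16 + 4 + 9 + 15 + 9 + 13 = 66

Shortest is (c), total 66 miles.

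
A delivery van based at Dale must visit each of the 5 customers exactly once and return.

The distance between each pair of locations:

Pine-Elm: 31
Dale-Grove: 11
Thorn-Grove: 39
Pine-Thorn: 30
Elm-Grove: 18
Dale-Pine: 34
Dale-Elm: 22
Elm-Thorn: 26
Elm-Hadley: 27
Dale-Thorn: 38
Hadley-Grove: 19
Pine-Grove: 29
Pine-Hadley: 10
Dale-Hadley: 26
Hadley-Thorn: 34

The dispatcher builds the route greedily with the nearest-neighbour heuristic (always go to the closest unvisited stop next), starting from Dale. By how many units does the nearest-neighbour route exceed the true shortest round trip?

Dale: Grove=11, Elm=22, Hadley=26, Pine=34, Thorn=38 ⇒ Grove
Grove: Elm=18, Hadley=19, Pine=29, Thorn=39 ⇒ Elm
Elm: Thorn=26, Hadley=27, Pine=31 ⇒ Thorn
Thorn: Pine=30, Hadley=34 ⇒ Pine
Pine: Hadley=10 ⇒ Hadley
NN route Dale → Grove → Elm → Thorn → Pine → Hadley → Dale costs 121.
Optimal: Dale → Elm → Thorn → Pine → Hadley → Grove → Dale costs 118 (by enumerating all 60 distinct tours).
Excess = 121 − 118 = 3.

3 longer than the optimal tour.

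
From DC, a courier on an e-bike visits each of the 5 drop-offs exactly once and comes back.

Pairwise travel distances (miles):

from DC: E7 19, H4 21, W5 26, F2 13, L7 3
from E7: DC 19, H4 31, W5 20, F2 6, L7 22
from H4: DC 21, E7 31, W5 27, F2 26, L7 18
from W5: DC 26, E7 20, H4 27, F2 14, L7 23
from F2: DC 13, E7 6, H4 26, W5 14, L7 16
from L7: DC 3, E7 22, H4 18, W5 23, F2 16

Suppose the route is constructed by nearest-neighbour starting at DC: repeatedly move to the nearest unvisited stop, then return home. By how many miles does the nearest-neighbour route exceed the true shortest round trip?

From DC: L7=3, F2=13, E7=19, H4=21, W5=26 → choose L7 (3).
From L7: F2=16, H4=18, E7=22, W5=23 → choose F2 (16).
From F2: E7=6, W5=14, H4=26 → choose E7 (6).
From E7: W5=20, H4=31 → choose W5 (20).
From W5: H4=27 → choose H4 (27).
NN route DC → L7 → F2 → E7 → W5 → H4 → DC costs 93.
Optimal: DC → E7 → F2 → W5 → H4 → L7 → DC costs 87 (by enumerating all 60 distinct tours).
Excess = 93 − 87 = 6.

Excess over optimum: 6 miles.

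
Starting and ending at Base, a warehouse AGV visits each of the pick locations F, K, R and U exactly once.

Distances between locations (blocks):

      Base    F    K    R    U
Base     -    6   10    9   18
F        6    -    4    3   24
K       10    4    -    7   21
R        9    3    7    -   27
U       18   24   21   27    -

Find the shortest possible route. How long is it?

55 blocks — the shortest possible round trip.

With 4 stops there are 4!/2 = 12 distinct round trips (a route and its reverse cost the same).
Base → F → K → R → U → Base: 6+4+7+27+18 = 62
Base → F → K → U → R → Base: 6+4+21+27+9 = 67
Base → F → R → K → U → Base: 6+3+7+21+18 = 55
Base → F → R → U → K → Base: 6+3+27+21+10 = 67
Base → F → U → K → R → Base: 6+24+21+7+9 = 67
Base → F → U → R → K → Base: 6+24+27+7+10 = 74
Base → K → F → R → U → Base: 10+4+3+27+18 = 62
Base → K → F → U → R → Base: 10+4+24+27+9 = 74
Base → K → R → F → U → Base: 10+7+3+24+18 = 62
Base → K → U → F → R → Base: 10+21+24+3+9 = 67
Base → R → F → K → U → Base: 9+3+4+21+18 = 55
Base → R → K → F → U → Base: 9+7+4+24+18 = 62
The minimum is 55.
One optimal route: Base → F → R → K → U → Base (or its reverse).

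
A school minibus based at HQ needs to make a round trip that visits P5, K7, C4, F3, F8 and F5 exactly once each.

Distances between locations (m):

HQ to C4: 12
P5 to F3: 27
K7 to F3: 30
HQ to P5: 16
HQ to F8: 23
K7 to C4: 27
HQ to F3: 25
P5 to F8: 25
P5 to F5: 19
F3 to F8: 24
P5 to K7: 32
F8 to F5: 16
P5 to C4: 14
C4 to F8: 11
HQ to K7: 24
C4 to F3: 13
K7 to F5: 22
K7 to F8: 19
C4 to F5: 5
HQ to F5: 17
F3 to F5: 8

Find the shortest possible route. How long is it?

There are 360 distinct closed tours to check (reversals are equivalent).
HQ-P5-K7-C4-F3-F8-F5-HQ: 16+32+27+13+24+16+17 = 145
HQ-P5-K7-C4-F3-F5-F8-HQ: 16+32+27+13+8+16+23 = 135
HQ-P5-K7-C4-F8-F3-F5-HQ: 16+32+27+11+24+8+17 = 135
HQ-P5-K7-C4-F8-F5-F3-HQ: 16+32+27+11+16+8+25 = 135
HQ-P5-K7-C4-F5-F3-F8-HQ: 16+32+27+5+8+24+23 = 135
HQ-P5-K7-C4-F5-F8-F3-HQ: 16+32+27+5+16+24+25 = 145
HQ-P5-K7-F3-C4-F8-F5-HQ: 16+32+30+13+11+16+17 = 135
HQ-P5-K7-F3-C4-F5-F8-HQ: 16+32+30+13+5+16+23 = 135
… (352 more)
HQ-P5-C4-F3-F5-F8-K7-HQ: 16+14+13+8+16+19+24 = 110  ← best
The minimum is 110.
One optimal route: HQ → P5 → C4 → F3 → F5 → F8 → K7 → HQ (or its reverse).

Shortest round trip = 110 m.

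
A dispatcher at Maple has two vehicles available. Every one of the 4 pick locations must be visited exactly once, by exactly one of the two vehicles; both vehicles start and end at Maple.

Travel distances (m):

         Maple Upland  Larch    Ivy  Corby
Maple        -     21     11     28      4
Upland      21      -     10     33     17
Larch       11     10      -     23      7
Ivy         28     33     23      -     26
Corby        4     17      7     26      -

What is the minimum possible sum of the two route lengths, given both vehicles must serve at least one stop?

Minimum combined distance: 90 m.

Check every non-empty split of the stops between the two vehicles; for each half take its own optimal tour:
  {Upland} + {Larch, Ivy, Corby}: 42 + 62 = 104
  {Larch} + {Upland, Ivy, Corby}: 22 + 82 = 104
  {Upland, Larch} + {Ivy, Corby}: 42 + 58 = 100
  {Ivy} + {Upland, Larch, Corby}: 56 + 42 = 98
  {Upland, Ivy} + {Larch, Corby}: 82 + 22 = 104
  {Larch, Ivy} + {Upland, Corby}: 62 + 42 = 104
  … (7 splits in total)
  {Upland, Larch, Ivy} + {Corby}: 82 + 8 = 90  ← best
Best: vehicle 1 Maple → Upland → Larch → Ivy → Maple = 82; vehicle 2 Maple → Corby → Maple = 8; combined 90.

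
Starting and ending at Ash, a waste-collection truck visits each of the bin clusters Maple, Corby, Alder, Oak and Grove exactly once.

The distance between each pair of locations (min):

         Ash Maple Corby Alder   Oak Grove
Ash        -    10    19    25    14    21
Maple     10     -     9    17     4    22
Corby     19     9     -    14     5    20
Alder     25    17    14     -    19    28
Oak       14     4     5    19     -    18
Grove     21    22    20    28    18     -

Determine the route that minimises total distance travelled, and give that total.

Shortest round trip = 82 min.

Ash - Maple - Corby - Alder - Oak - Grove - Ash: 10+9+14+19+18+21 = 91
Ash - Maple - Corby - Alder - Grove - Oak - Ash: 10+9+14+28+18+14 = 93
Ash - Maple - Corby - Oak - Alder - Grove - Ash: 10+9+5+19+28+21 = 92
Ash - Maple - Corby - Oak - Grove - Alder - Ash: 10+9+5+18+28+25 = 95
Ash - Maple - Corby - Grove - Alder - Oak - Ash: 10+9+20+28+19+14 = 100
Ash - Maple - Corby - Grove - Oak - Alder - Ash: 10+9+20+18+19+25 = 101
Ash - Maple - Alder - Corby - Oak - Grove - Ash: 10+17+14+5+18+21 = 85
Ash - Maple - Alder - Corby - Grove - Oak - Ash: 10+17+14+20+18+14 = 93
Ash - Maple - Alder - Oak - Corby - Grove - Ash: 10+17+19+5+20+21 = 92
Ash - Maple - Alder - Oak - Grove - Corby - Ash: 10+17+19+18+20+19 = 103
Ash - Maple - Alder - Grove - Corby - Oak - Ash: 10+17+28+20+5+14 = 94
Ash - Maple - Alder - Grove - Oak - Corby - Ash: 10+17+28+18+5+19 = 97
Ash - Maple - Oak - Corby - Alder - Grove - Ash: 10+4+5+14+28+21 = 82
Ash - Maple - Oak - Corby - Grove - Alder - Ash: 10+4+5+20+28+25 = 92
… (46 more)
The minimum is 82.
One optimal route: Ash → Maple → Oak → Corby → Alder → Grove → Ash (or its reverse).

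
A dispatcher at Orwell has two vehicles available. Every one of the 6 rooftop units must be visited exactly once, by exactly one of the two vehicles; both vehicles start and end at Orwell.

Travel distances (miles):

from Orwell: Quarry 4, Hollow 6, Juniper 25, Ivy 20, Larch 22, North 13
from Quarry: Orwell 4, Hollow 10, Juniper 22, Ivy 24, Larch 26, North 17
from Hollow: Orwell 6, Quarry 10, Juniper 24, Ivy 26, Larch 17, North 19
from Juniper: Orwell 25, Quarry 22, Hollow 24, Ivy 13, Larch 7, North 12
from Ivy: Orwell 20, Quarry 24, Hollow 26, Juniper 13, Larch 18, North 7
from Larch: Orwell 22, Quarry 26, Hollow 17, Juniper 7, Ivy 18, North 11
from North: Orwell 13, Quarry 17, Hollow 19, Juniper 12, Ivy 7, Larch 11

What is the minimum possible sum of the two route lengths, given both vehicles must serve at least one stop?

There are 2^5 − 1 = 31 ways to divide the 6 stops into two non-empty groups. For each, the best each vehicle can do is its own shortest tour through its group:
  {Quarry} + {Hollow, Juniper, Ivy, Larch, North}: 8 + 63 = 71
  {Hollow} + {Quarry, Juniper, Ivy, Larch, North}: 12 + 70 = 82
  {Quarry, Hollow} + {Juniper, Ivy, Larch, North}: 20 + 62 = 82
  {Juniper} + {Quarry, Hollow, Ivy, Larch, North}: 50 + 69 = 119
  {Quarry, Juniper} + {Hollow, Ivy, Larch, North}: 51 + 61 = 112
  {Hollow, Juniper} + {Quarry, Ivy, Larch, North}: 55 + 68 = 123
  … (31 splits in total)
Best: vehicle 1 Orwell → Quarry → Orwell = 8; vehicle 2 Orwell → Hollow → Larch → Juniper → Ivy → North → Orwell = 63; combined 71.

71 miles — the smallest possible combined total.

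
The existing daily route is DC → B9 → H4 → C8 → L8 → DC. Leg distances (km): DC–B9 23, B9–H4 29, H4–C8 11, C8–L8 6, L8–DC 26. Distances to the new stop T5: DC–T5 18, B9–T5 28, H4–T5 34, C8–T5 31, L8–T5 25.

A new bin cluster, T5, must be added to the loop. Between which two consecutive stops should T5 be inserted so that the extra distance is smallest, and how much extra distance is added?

+17 km — insert T5 between L8 and DC.

Insertion cost between consecutive stops i–j is d(i,T5) + d(T5,j) − d(i,j):
  between DC and B9: 18 + 28 − 23 = 23
  between B9 and H4: 28 + 34 − 29 = 33
  between H4 and C8: 34 + 31 − 11 = 54
  between C8 and L8: 31 + 25 − 6 = 50
  between L8 and DC: 25 + 18 − 26 = 17
Cheapest insertion is between L8 and DC, adding 17.
New total = 95 + 17 = 112.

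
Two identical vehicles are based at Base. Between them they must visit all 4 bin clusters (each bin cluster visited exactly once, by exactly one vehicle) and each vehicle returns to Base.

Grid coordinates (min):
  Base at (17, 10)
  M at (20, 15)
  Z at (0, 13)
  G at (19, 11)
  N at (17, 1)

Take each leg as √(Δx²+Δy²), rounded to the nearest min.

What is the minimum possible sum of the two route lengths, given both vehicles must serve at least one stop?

Check every non-empty split of the stops between the two vehicles; for each half take its own optimal tour:
  {M} + {Z, G, N}: 12 + 50 = 62
  {Z} + {M, G, N}: 34 + 29 = 63
  {M, Z} + {G, N}: 43 + 21 = 64
  {G} + {M, Z, N}: 4 + 56 = 60
  {M, G} + {Z, N}: 12 + 47 = 59
  {Z, G} + {M, N}: 38 + 29 = 67
  … (7 splits in total)
Best: vehicle 1 Base → M → G → Base = 12; vehicle 2 Base → Z → N → Base = 47; combined 59.

Minimum combined distance: 59 min.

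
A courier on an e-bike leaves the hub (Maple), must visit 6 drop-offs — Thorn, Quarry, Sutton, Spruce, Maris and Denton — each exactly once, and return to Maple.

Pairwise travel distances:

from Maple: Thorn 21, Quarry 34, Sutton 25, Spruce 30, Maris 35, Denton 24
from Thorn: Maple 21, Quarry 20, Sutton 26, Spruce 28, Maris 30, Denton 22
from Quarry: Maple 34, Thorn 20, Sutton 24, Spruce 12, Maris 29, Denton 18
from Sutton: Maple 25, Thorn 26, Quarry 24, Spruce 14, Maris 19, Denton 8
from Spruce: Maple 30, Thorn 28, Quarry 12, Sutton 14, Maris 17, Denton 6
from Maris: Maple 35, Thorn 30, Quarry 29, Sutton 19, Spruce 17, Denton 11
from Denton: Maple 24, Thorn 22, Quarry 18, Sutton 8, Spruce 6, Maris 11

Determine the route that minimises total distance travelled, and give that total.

Minimum total distance: 114.

Maple - Thorn - Quarry - Sutton - Spruce - Maris - Denton - Maple: 21+20+24+14+17+11+24 = 131
Maple - Thorn - Quarry - Sutton - Spruce - Denton - Maris - Maple: 21+20+24+14+6+11+35 = 131
Maple - Thorn - Quarry - Sutton - Maris - Spruce - Denton - Maple: 21+20+24+19+17+6+24 = 131
Maple - Thorn - Quarry - Sutton - Maris - Denton - Spruce - Maple: 21+20+24+19+11+6+30 = 131
Maple - Thorn - Quarry - Sutton - Denton - Spruce - Maris - Maple: 21+20+24+8+6+17+35 = 131
Maple - Thorn - Quarry - Sutton - Denton - Maris - Spruce - Maple: 21+20+24+8+11+17+30 = 131
Maple - Thorn - Quarry - Spruce - Sutton - Maris - Denton - Maple: 21+20+12+14+19+11+24 = 121
Maple - Thorn - Quarry - Spruce - Sutton - Denton - Maris - Maple: 21+20+12+14+8+11+35 = 121
… (352 more)
Maple - Thorn - Quarry - Spruce - Maris - Denton - Sutton - Maple: 21+20+12+17+11+8+25 = 114  ← best
The minimum is 114.
One optimal route: Maple → Thorn → Quarry → Spruce → Maris → Denton → Sutton → Maple (or its reverse).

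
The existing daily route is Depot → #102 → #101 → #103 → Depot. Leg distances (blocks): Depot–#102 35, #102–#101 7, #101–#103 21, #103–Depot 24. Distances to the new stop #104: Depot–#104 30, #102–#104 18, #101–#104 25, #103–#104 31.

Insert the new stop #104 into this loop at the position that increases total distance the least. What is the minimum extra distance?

Minimum extra distance: 13 blocks, inserting #104 between Depot and #102.

Insertion cost between consecutive stops i–j is d(i,#104) + d(#104,j) − d(i,j):
  between Depot and #102: 30 + 18 − 35 = 13
  between #102 and #101: 18 + 25 − 7 = 36
  between #101 and #103: 25 + 31 − 21 = 35
  between #103 and Depot: 31 + 30 − 24 = 37
Cheapest insertion is between Depot and #102, adding 13.
New total = 87 + 13 = 100.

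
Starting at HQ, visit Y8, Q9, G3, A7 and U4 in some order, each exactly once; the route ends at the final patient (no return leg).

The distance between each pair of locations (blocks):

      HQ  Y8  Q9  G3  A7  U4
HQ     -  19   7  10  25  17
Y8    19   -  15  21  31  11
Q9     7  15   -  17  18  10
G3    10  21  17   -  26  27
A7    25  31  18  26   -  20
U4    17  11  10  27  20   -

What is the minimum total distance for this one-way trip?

70 blocks — the minimum one-way total.

There are 5! = 120 possible orderings.
HQ→Y8→Q9→G3→A7→U4: 19+15+17+26+20 = 97
HQ→Y8→Q9→G3→U4→A7: 19+15+17+27+20 = 98
HQ→Y8→Q9→A7→G3→U4: 19+15+18+26+27 = 105
HQ→Y8→Q9→A7→U4→G3: 19+15+18+20+27 = 99
HQ→Y8→Q9→U4→G3→A7: 19+15+10+27+26 = 97
HQ→Y8→Q9→U4→A7→G3: 19+15+10+20+26 = 90
HQ→Y8→G3→Q9→A7→U4: 19+21+17+18+20 = 95
HQ→Y8→G3→Q9→U4→A7: 19+21+17+10+20 = 87
HQ→Y8→G3→A7→Q9→U4: 19+21+26+18+10 = 94
HQ→Y8→G3→A7→U4→Q9: 19+21+26+20+10 = 96
HQ→Y8→G3→U4→Q9→A7: 19+21+27+10+18 = 95
HQ→Y8→G3→U4→A7→Q9: 19+21+27+20+18 = 105
HQ→Y8→A7→Q9→G3→U4: 19+31+18+17+27 = 112
HQ→Y8→A7→Q9→U4→G3: 19+31+18+10+27 = 105
… (106 more)
HQ→G3→Y8→U4→Q9→A7: 10+21+11+10+18 = 70  ← best
The minimum is 70.
One shortest path: HQ → G3 → Y8 → U4 → Q9 → A7.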